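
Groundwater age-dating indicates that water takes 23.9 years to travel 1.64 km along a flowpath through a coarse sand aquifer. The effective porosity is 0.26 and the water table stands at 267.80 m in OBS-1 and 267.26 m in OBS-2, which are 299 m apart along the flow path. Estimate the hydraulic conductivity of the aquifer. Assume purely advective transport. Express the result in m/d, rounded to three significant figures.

27.1 m/d

Hydraulic gradient i = (267.80 − 267.26) / 299 = 0.54 / 299 = 0.001806
t = 23.9 years = 8724 d
L = 1.64 km = 1640 m
v = L / t = 1640 / 8724 = 0.1880 m/d
K = v · n / i = 0.1880 × 0.26 / 0.001806 = 27.1 m/d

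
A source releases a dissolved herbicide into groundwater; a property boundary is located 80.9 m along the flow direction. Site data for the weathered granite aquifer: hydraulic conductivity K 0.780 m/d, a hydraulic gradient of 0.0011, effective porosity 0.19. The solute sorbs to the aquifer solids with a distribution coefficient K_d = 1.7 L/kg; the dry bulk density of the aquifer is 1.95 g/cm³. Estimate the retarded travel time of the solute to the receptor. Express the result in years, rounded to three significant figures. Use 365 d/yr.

905 years

Specific discharge q = 0.780 × 0.0011 = 8.580e-4 m/d
Average linear velocity = 8.580e-4 / 0.19 = 0.004516 m/d
Retardation R = 1 + ρ_b·K_d/n = 1 + 1.95×1.7/0.19 = 18.45
Contaminant velocity v_c = v/R = 0.004516/18.45 = 2.448e-4 m/d
t = L/v_c = 80.9/2.448e-4 = 330500 d
   = 330500/365 = 905 yr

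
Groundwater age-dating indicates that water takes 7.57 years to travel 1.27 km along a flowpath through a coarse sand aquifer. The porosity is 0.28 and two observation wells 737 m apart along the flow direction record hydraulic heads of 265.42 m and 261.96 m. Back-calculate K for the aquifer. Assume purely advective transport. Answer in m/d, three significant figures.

27.4 m/d

Hydraulic gradient i = (265.42 − 261.96) / 737 = 3.46 / 737 = 0.004695
t = 7.57 years = 2763 d
L = 1.27 km = 1270 m
v = L / t = 1270 / 2763 = 0.4596 m/d
K = v · n / i = 0.4596 × 0.28 / 0.004695 = 27.4 m/d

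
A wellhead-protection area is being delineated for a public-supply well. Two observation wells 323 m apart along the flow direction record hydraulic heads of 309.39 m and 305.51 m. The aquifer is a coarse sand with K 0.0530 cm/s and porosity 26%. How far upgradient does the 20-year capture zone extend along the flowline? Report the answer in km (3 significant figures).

15.4 km

Hydraulic gradient i = (309.39 − 305.51) / 323 = 3.88 / 323 = 0.01201
K = 0.0530 cm/s × 864 = 45.79 m/d
Specific discharge q = 45.79 × 0.01201 = 0.5501 m/d
v = Ki/n = 45.79·0.01201/0.26 = 2.116 m/d
T = 20 yr × 365 = 7300 d
L = v × T = 2.116 × 7300 = 15440 m
   = 15.4 km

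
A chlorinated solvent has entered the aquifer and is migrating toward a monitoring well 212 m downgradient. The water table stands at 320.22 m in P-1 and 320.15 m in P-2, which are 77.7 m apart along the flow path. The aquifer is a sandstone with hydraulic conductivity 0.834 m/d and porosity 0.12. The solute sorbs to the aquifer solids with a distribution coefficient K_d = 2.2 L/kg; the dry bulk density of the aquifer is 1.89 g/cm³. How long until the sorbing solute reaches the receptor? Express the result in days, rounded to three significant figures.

Hydraulic gradient i = (320.22 − 320.15) / 77.7 = 0.07 / 77.7 = 9.009e-4
Darcy flux q = K·i = 0.834 × 9.009e-4 = 7.514e-4 m/d
v_s = q/n_e = 7.514e-4/0.12 = 0.006261 m/d
Retardation R = 1 + ρ_b·K_d/n = 1 + 1.89×2.2/0.12 = 35.65
Contaminant velocity v_c = v/R = 0.006261/35.65 = 1.756e-4 m/d
t = L/v_c = 212/1.756e-4 = 1.207e6 d

1.21e6 days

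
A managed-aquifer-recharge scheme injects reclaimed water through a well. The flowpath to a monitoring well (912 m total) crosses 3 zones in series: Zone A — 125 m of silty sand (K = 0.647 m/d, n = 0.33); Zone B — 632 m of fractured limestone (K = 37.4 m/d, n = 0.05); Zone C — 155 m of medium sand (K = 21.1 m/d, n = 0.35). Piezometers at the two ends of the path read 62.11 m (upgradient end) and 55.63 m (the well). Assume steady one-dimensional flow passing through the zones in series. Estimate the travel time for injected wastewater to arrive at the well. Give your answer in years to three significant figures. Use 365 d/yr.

11.7 years

Total head drop ΔH = 62.11 − 55.63 = 6.48 m
Steady 1-D flow in series ⇒ the Darcy flux q is identical in every zone and the zone head losses add (resistances L/K in series).
Σ(L/K) = 125/0.647 + 632/37.4 + 155/21.1 = 193.2 + 16.90 + 7.346 = 217.4 d
q = ΔH / Σ(L/K) = 6.48 / 217.4 = 0.02980 m/d (same in every zone)
Zone A: v = q/n = 0.02980/0.33 = 0.09031 m/d → t_A = 125/0.09031 = 1384 d
Zone B: v = q/n = 0.02980/0.05 = 0.5960 m/d → t_B = 632/0.5960 = 1060 d
Zone C: v = q/n = 0.02980/0.35 = 0.08515 m/d → t_C = 155/0.08515 = 1820 d
Total t = 1384 + 1060 + 1820 = 4265 d
   = 4265 / 365 = 11.7 yr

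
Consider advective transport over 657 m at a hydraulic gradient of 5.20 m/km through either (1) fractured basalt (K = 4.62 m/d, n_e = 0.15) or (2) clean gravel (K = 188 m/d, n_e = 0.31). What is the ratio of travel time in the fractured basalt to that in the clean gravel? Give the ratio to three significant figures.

Unit 1 (fractured basalt): v = 4.62×0.0052/0.15 = 0.1602 m/d, t = 657/0.1602 = 4102 d
Unit 2 (clean gravel): v = 188×0.0052/0.31 = 3.154 m/d, t = 657/3.154 = 208.3 d
t(fractured basalt) / t(clean gravel) = 4102/208.3 = 19.7

19.7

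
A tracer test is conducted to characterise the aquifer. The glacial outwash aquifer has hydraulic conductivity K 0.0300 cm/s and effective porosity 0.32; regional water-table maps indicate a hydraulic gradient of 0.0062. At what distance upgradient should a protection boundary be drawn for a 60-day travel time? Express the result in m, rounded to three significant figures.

30.1 m

K = 0.0300 cm/s × 864 = 25.92 m/d
q = Ki = 25.92 × 0.0062 = 0.1607 m/d
Average linear velocity = 0.1607 / 0.32 = 0.5022 m/d
L = v × T = 0.5022 × 60 = 30.13 m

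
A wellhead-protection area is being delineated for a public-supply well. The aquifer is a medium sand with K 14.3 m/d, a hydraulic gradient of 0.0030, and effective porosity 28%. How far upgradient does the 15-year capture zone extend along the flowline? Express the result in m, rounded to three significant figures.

839 m

q = Ki = 14.3 × 0.0030 = 0.04290 m/d
Average linear velocity = 0.04290 / 0.28 = 0.1532 m/d
T = 15 yr × 365 = 5475 d
L = v × T = 0.1532 × 5475 = 838.8 m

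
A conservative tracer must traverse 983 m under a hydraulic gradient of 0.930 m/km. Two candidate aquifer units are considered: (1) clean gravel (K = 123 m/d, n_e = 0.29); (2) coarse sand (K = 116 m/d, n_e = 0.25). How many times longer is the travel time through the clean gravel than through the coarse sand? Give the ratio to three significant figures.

1.09

Unit 1 (clean gravel): v = 123×9.3e-4/0.29 = 0.3944 m/d, t = 983/0.3944 = 2492 d
Unit 2 (coarse sand): v = 116×9.3e-4/0.25 = 0.4315 m/d, t = 983/0.4315 = 2278 d
t(clean gravel) / t(coarse sand) = 2492/2278 = 1.09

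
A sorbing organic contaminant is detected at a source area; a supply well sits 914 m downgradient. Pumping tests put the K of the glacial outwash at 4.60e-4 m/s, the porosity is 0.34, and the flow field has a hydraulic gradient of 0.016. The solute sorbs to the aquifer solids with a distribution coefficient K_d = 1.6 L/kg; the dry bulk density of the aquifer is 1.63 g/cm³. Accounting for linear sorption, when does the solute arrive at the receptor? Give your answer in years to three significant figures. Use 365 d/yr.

11.6 years

K = 4.60e-4 m/s × 86400 s/d = 39.74 m/d
q = Ki = 39.74 × 0.016 = 0.6359 m/d
v_s = q/n_e = 0.6359/0.34 = 1.870 m/d
Retardation R = 1 + ρ_b·K_d/n = 1 + 1.63×1.6/0.34 = 8.671
Contaminant velocity v_c = v/R = 1.870/8.671 = 0.2157 m/d
t = L/v_c = 914/0.2157 = 4237 d
   = 4237/365 = 11.6 yr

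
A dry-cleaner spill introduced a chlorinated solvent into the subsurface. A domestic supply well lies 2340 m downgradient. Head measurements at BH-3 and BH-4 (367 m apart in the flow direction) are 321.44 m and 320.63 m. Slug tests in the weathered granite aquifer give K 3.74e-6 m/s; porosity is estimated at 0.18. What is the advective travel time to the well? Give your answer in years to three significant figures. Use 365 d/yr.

1620 years

Hydraulic gradient i = (321.44 − 320.63) / 367 = 0.81 / 367 = 0.002207
K = 3.74e-6 m/s × 86400 s/d = 0.3231 m/d
Darcy flux q = K·i = 0.3231 × 0.002207 = 7.132e-4 m/d
v_s = q/n_e = 7.132e-4/0.18 = 0.003962 m/d
t = L / v = 2340 / 0.003962 = 590600 d
   = 590600 / 365 = 1620 yr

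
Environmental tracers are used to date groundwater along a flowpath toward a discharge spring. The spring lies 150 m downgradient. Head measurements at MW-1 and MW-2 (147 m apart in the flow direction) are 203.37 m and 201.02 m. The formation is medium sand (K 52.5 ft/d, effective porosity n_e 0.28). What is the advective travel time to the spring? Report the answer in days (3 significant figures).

164 days

Hydraulic gradient i = (203.37 − 201.02) / 147 = 2.35 / 147 = 0.01599
K = 52.5 ft/d × 0.3048 = 16.00 m/d
Darcy flux q = K·i = 16.00 × 0.01599 = 0.2558 m/d
v_s = q/n_e = 0.2558/0.28 = 0.9136 m/d
t = L / v = 150 / 0.9136 = 164.2 d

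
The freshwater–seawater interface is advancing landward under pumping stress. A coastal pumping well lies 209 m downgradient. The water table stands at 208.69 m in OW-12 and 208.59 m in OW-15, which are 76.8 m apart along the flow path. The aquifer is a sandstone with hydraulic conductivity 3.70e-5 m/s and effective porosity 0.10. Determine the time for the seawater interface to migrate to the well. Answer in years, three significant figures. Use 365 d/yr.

13.8 years

Hydraulic gradient i = (208.69 − 208.59) / 76.8 = 0.10 / 76.8 = 0.001302
K = 3.70e-5 m/s × 86400 s/d = 3.197 m/d
Specific discharge q = 3.197 × 0.001302 = 0.004163 m/d
v_s = q/n_e = 0.004163/0.10 = 0.04163 m/d
t = L / v = 209 / 0.04163 = 5021 d
   = 5021 / 365 = 13.8 yr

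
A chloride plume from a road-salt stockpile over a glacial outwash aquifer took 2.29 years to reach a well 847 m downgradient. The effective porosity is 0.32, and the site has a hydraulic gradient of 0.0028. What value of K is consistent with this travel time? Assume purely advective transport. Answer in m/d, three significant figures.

t = 2.29 years = 835.9 d
v = L / t = 847 / 835.9 = 1.013 m/d
K = v · n / i = 1.013 × 0.32 / 0.0028 = 116 m/d

116 m/d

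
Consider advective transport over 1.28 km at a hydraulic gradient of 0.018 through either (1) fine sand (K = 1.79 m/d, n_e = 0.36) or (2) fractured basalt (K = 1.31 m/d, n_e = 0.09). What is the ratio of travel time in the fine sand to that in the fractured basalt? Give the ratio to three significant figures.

Unit 1 (fine sand): v = 1.79×0.018/0.36 = 0.08950 m/d, t = 1280/0.08950 = 14300 d
Unit 2 (fractured basalt): v = 1.31×0.018/0.09 = 0.2620 m/d, t = 1280/0.2620 = 4885 d
t(fine sand) / t(fractured basalt) = 14300/4885 = 2.93

2.93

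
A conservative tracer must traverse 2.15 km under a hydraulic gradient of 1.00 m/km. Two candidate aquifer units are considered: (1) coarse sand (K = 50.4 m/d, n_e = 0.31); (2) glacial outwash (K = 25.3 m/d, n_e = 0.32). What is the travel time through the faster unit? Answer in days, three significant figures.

13200 days

Unit 1 (coarse sand): v = 50.4×0.0010/0.31 = 0.1626 m/d, t = 2150/0.1626 = 13220 d
Unit 2 (glacial outwash): v = 25.3×0.0010/0.32 = 0.07906 m/d, t = 2150/0.07906 = 27190 d
Faster unit: t = 13200 d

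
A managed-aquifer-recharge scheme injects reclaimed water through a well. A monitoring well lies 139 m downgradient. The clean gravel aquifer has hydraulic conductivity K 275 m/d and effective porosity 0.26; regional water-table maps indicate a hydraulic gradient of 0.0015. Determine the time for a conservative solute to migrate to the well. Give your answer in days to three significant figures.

q = Ki = 275 × 0.0015 = 0.4125 m/d
v = Ki/n = 275·0.0015/0.26 = 1.587 m/d
t = L / v = 139 / 1.587 = 87.61 d

87.6 days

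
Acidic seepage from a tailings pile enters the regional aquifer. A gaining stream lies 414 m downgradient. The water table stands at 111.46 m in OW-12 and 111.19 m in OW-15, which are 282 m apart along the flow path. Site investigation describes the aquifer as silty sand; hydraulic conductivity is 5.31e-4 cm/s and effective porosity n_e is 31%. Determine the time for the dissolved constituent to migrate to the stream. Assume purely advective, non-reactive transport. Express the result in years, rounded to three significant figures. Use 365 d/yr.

Hydraulic gradient i = (111.46 − 111.19) / 282 = 0.27 / 282 = 9.574e-4
K = 5.31e-4 cm/s × 864 = 0.4588 m/d
Specific discharge q = 0.4588 × 9.574e-4 = 4.393e-4 m/d
v_s = q/n_e = 4.393e-4/0.31 = 0.001417 m/d
t = L / v = 414 / 0.001417 = 292200 d
   = 292200 / 365 = 800 yr

800 years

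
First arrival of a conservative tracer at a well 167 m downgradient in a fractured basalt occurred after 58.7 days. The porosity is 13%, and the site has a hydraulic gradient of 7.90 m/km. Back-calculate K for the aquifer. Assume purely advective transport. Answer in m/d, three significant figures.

v = L / t = 167 / 58.7 = 2.845 m/d
K = v · n / i = 2.845 × 0.13 / 0.0079 = 46.8 m/d

46.8 m/d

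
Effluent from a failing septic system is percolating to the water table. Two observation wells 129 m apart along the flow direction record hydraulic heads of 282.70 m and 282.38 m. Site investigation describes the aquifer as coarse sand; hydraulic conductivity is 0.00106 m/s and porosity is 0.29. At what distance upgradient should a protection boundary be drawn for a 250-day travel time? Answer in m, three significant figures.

196 m

Hydraulic gradient i = (282.70 − 282.38) / 129 = 0.32 / 129 = 0.002481
K = 0.00106 m/s × 86400 s/d = 91.58 m/d
q = Ki = 91.58 × 0.002481 = 0.2272 m/d
Seepage velocity v = q / n = 0.2272 / 0.29 = 0.7834 m/d
L = v × T = 0.7834 × 250 = 195.8 m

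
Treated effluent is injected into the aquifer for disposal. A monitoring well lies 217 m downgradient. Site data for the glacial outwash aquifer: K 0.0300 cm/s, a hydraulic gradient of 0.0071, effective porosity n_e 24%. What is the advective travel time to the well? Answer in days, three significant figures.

283 days

K = 0.0300 cm/s × 864 = 25.92 m/d
q = Ki = 25.92 × 0.0071 = 0.1840 m/d
v = Ki/n = 25.92·0.0071/0.24 = 0.7668 m/d
t = L / v = 217 / 0.7668 = 283.0 d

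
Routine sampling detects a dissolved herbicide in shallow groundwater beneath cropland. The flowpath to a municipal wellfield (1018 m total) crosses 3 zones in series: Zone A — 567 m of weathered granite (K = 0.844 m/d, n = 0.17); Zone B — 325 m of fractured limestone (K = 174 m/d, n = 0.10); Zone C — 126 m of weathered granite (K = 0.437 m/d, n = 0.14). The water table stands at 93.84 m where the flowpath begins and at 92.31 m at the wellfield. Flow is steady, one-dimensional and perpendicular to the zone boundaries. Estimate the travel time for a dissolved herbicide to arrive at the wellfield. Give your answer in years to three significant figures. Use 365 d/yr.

252 years

Total head drop ΔH = 93.84 − 92.31 = 1.53 m
Steady 1-D flow in series ⇒ the Darcy flux q is identical in every zone and the zone head losses add (resistances L/K in series).
Σ(L/K) = 567/0.844 + 325/174 + 126/0.437 = 671.8 + 1.868 + 288.3 = 962.0 d
q = ΔH / Σ(L/K) = 1.53 / 962.0 = 0.001590 m/d (same in every zone)
Zone A: v = q/n = 0.001590/0.17 = 0.009356 m/d → t_A = 567/0.009356 = 60610 d
Zone B: v = q/n = 0.001590/0.10 = 0.01590 m/d → t_B = 325/0.01590 = 20430 d
Zone C: v = q/n = 0.001590/0.14 = 0.01136 m/d → t_C = 126/0.01136 = 11090 d
Total t = 60610 + 20430 + 11090 = 92130 d
   = 92130 / 365 = 252 yr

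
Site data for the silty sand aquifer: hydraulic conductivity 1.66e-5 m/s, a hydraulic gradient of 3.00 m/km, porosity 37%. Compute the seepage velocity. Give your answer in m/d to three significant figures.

0.0116 m/d

K = 1.66e-5 m/s × 86400 s/d = 1.434 m/d
Darcy flux q = K·i = 1.434 × 0.0030 = 0.004303 m/d
Seepage velocity v = q / n = 0.004303 / 0.37 = 0.01163 m/d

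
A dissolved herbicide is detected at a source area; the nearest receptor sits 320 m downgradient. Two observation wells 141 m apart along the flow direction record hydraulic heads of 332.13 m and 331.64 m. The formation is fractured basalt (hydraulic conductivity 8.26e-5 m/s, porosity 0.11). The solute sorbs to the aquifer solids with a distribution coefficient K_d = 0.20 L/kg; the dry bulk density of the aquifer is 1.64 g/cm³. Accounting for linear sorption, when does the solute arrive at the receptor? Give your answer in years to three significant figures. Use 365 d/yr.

15.5 years

Hydraulic gradient i = (332.13 − 331.64) / 141 = 0.49 / 141 = 0.003475
K = 8.26e-5 m/s × 86400 s/d = 7.137 m/d
q = Ki = 7.137 × 0.003475 = 0.02480 m/d
Seepage velocity v = q / n = 0.02480 / 0.11 = 0.2255 m/d
Retardation R = 1 + ρ_b·K_d/n = 1 + 1.64×0.20/0.11 = 3.982
Contaminant velocity v_c = v/R = 0.2255/3.982 = 0.05662 m/d
t = L/v_c = 320/0.05662 = 5651 d
   = 5651/365 = 15.5 yr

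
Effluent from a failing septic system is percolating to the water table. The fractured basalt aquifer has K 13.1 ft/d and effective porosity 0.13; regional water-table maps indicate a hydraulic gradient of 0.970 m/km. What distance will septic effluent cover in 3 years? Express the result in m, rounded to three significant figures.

32.6 m

K = 13.1 ft/d × 0.3048 = 3.993 m/d
Specific discharge q = 3.993 × 9.7e-4 = 0.003873 m/d
v_s = q/n_e = 0.003873/0.13 = 0.02979 m/d
T = 3 yr × 365 = 1095 d
L = v × T = 0.02979 × 1095 = 32.62 m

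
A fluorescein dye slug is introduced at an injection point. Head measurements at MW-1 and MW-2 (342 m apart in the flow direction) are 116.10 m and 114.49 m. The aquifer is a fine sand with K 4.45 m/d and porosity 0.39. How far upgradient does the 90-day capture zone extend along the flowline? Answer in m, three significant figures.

Hydraulic gradient i = (116.10 − 114.49) / 342 = 1.61 / 342 = 0.004708
q = Ki = 4.45 × 0.004708 = 0.02095 m/d
v = Ki/n = 4.45·0.004708/0.39 = 0.05371 m/d
L = v × T = 0.05371 × 90 = 4.834 m

4.83 m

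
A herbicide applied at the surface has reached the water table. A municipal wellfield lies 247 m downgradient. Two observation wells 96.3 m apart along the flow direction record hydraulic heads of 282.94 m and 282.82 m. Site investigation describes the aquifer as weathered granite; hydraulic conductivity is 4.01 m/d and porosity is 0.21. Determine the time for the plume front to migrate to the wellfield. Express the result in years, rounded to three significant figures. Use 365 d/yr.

Hydraulic gradient i = (282.94 − 282.82) / 96.3 = 0.12 / 96.3 = 0.001246
Specific discharge q = 4.01 × 0.001246 = 0.004997 m/d
Average linear velocity = 0.004997 / 0.21 = 0.02379 m/d
t = L / v = 247 / 0.02379 = 10380 d
   = 10380 / 365 = 28.4 yr

28.4 years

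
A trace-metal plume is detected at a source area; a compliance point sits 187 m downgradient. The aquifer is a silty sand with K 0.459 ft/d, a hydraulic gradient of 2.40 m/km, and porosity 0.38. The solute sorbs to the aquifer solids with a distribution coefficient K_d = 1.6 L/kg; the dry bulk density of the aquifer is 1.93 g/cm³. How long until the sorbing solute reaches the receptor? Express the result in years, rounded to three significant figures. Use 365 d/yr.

5290 years

K = 0.459 ft/d × 0.3048 = 0.1399 m/d
q = Ki = 0.1399 × 0.0024 = 3.358e-4 m/d
Average linear velocity = 3.358e-4 / 0.38 = 8.836e-4 m/d
Retardation R = 1 + ρ_b·K_d/n = 1 + 1.93×1.6/0.38 = 9.126
Contaminant velocity v_c = v/R = 8.836e-4/9.126 = 9.682e-5 m/d
t = L/v_c = 187/9.682e-5 = 1.931e6 d
   = 1.931e6/365 = 5290 yr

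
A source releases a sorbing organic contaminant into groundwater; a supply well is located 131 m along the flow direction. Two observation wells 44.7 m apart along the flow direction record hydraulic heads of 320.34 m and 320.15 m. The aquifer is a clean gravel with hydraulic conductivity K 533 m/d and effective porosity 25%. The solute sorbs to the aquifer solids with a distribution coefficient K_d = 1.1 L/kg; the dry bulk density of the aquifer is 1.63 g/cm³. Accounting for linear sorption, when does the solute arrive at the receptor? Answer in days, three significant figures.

118 days

Hydraulic gradient i = (320.34 − 320.15) / 44.7 = 0.19 / 44.7 = 0.004251
Darcy flux q = K·i = 533 × 0.004251 = 2.266 m/d
v = Ki/n = 533·0.004251/0.25 = 9.062 m/d
Retardation R = 1 + ρ_b·K_d/n = 1 + 1.63×1.1/0.25 = 8.172
Contaminant velocity v_c = v/R = 9.062/8.172 = 1.109 m/d
t = L/v_c = 131/1.109 = 118.1 d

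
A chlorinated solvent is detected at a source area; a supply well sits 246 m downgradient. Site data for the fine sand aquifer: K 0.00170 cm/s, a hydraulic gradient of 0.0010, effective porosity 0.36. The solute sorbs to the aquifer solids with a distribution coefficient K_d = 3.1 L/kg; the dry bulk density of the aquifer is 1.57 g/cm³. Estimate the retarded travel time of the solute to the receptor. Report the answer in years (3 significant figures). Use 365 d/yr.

K = 0.00170 cm/s × 864 = 1.469 m/d
Specific discharge q = 1.469 × 0.0010 = 0.001469 m/d
Seepage velocity v = q / n = 0.001469 / 0.36 = 0.004080 m/d
Retardation R = 1 + ρ_b·K_d/n = 1 + 1.57×3.1/0.36 = 14.52
Contaminant velocity v_c = v/R = 0.004080/14.52 = 2.810e-4 m/d
t = L/v_c = 246/2.810e-4 = 875400 d
   = 875400/365 = 2400 yr

2400 years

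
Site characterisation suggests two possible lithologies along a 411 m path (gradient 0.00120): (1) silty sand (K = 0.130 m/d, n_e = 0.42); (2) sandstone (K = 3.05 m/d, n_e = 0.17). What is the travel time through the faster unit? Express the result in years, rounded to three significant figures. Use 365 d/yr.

52.3 years

Unit 1 (silty sand): v = 0.130×0.0012/0.42 = 3.714e-4 m/d, t = 411/3.714e-4 = 1.107e6 d
Unit 2 (sandstone): v = 3.05×0.0012/0.17 = 0.02153 m/d, t = 411/0.02153 = 19090 d
Faster: 19090 d / 365 = 52.3 yr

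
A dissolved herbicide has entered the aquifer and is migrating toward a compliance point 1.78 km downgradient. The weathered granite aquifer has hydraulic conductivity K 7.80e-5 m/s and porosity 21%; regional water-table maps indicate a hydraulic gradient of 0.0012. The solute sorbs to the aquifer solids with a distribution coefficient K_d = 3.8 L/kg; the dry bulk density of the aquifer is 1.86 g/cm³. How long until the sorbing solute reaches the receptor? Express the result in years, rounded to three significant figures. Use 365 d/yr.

4390 years

K = 7.80e-5 m/s × 86400 s/d = 6.739 m/d
Specific discharge q = 6.739 × 0.0012 = 0.008087 m/d
v_s = q/n_e = 0.008087/0.21 = 0.03851 m/d
Retardation R = 1 + ρ_b·K_d/n = 1 + 1.86×3.8/0.21 = 34.66
Contaminant velocity v_c = v/R = 0.03851/34.66 = 0.001111 m/d
L = 1.78 km = 1780 m
t = L/v_c = 1780/0.001111 = 1.602e6 d
   = 1.602e6/365 = 4390 yr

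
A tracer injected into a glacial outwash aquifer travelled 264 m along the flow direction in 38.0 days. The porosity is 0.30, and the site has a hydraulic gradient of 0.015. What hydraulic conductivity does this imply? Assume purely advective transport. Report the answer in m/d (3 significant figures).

v = L / t = 264 / 38.0 = 6.947 m/d
K = v · n / i = 6.947 × 0.30 / 0.015 = 139 m/d

139 m/d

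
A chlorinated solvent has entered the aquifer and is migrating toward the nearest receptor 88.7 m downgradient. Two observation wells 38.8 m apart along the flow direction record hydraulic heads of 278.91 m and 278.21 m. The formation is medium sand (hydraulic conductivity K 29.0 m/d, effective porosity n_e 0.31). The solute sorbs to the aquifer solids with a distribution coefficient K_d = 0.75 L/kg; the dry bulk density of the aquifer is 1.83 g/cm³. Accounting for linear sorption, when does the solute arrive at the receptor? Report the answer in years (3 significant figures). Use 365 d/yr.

Hydraulic gradient i = (278.91 − 278.21) / 38.8 = 0.70 / 38.8 = 0.01804
q = Ki = 29.0 × 0.01804 = 0.5232 m/d
v_s = q/n_e = 0.5232/0.31 = 1.688 m/d
Retardation R = 1 + ρ_b·K_d/n = 1 + 1.83×0.75/0.31 = 5.427
Contaminant velocity v_c = v/R = 1.688/5.427 = 0.3110 m/d
t = L/v_c = 88.7/0.3110 = 285.2 d
   = 285.2/365 = 0.781 yr

0.781 years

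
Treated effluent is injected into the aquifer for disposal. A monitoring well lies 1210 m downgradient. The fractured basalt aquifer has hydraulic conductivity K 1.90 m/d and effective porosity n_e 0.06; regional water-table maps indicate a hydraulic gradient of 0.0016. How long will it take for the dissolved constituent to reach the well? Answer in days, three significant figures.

q = Ki = 1.90 × 0.0016 = 0.003040 m/d
v_s = q/n_e = 0.003040/0.06 = 0.05067 m/d
t = L / v = 1210 / 0.05067 = 23880 d

23900 days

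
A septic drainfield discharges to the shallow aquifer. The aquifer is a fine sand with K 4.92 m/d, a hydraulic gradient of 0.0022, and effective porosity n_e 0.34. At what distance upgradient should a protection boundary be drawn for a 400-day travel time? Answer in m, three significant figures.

12.7 m

q = Ki = 4.92 × 0.0022 = 0.01082 m/d
v = Ki/n = 4.92·0.0022/0.34 = 0.03184 m/d
L = v × T = 0.03184 × 400 = 12.73 m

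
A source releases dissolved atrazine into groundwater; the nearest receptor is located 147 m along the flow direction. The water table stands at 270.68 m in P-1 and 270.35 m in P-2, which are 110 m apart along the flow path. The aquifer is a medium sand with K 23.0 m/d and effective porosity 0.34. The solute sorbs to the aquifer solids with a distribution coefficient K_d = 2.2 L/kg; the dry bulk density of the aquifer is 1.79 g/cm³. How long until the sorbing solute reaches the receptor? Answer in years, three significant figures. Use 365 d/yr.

Hydraulic gradient i = (270.68 − 270.35) / 110 = 0.33 / 110 = 0.003000
Specific discharge q = 23.0 × 0.003000 = 0.06900 m/d
v_s = q/n_e = 0.06900/0.34 = 0.2029 m/d
Retardation R = 1 + ρ_b·K_d/n = 1 + 1.79×2.2/0.34 = 12.58
Contaminant velocity v_c = v/R = 0.2029/12.58 = 0.01613 m/d
t = L/v_c = 147/0.01613 = 9114 d
   = 9114/365 = 25.0 yr

25.0 years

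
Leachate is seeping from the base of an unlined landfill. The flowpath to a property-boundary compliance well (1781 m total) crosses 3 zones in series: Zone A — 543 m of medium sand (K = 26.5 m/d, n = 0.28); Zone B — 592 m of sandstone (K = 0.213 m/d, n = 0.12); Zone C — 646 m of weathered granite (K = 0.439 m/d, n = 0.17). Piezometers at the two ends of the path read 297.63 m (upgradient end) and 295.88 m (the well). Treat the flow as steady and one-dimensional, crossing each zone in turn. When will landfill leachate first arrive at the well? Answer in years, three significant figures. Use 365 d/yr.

2230 years

Total head drop ΔH = 297.63 − 295.88 = 1.75 m
Continuity: the same q passes through each zone, so ΔH = q·Σ(L_j/K_j) — the zones act as resistances in series.
Σ(L/K) = 543/26.5 + 592/0.213 + 646/0.439 = 20.49 + 2779 + 1472 = 4271 d
q = ΔH / Σ(L/K) = 1.75 / 4271 = 4.097e-4 m/d (same in every zone)
Zone A: v = q/n = 4.097e-4/0.28 = 0.001463 m/d → t_A = 543/0.001463 = 371100 d
Zone B: v = q/n = 4.097e-4/0.12 = 0.003414 m/d → t_B = 592/0.003414 = 173400 d
Zone C: v = q/n = 4.097e-4/0.17 = 0.002410 m/d → t_C = 646/0.002410 = 268000 d
Total t = 371100 + 173400 + 268000 = 812500 d
   = 812500 / 365 = 2230 yr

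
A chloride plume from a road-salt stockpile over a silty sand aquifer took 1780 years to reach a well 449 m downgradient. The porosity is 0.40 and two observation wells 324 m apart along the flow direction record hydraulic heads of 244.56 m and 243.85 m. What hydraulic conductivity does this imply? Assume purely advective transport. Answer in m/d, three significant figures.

Hydraulic gradient i = (244.56 − 243.85) / 324 = 0.71 / 324 = 0.002191
t = 1780 years = 649700 d
v = L / t = 449 / 649700 = 6.911e-4 m/d
K = v · n / i = 6.911e-4 × 0.40 / 0.002191 = 0.126 m/d

0.126 m/d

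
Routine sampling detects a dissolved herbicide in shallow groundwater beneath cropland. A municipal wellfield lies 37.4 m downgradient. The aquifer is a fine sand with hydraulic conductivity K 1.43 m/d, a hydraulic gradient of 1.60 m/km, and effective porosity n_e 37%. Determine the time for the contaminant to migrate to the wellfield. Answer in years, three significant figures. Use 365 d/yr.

q = Ki = 1.43 × 0.0016 = 0.002288 m/d
Average linear velocity = 0.002288 / 0.37 = 0.006184 m/d
t = L / v = 37.4 / 0.006184 = 6048 d
   = 6048 / 365 = 16.6 yr

16.6 years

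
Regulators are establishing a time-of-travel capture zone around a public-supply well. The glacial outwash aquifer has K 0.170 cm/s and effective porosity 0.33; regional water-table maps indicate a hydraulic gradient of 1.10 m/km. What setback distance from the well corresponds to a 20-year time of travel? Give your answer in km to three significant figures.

3.57 km

K = 0.170 cm/s × 864 = 146.9 m/d
Specific discharge q = 146.9 × 0.0011 = 0.1616 m/d
Average linear velocity = 0.1616 / 0.33 = 0.4896 m/d
T = 20 yr × 365 = 7300 d
L = v × T = 0.4896 × 7300 = 3574 m
   = 3.57 km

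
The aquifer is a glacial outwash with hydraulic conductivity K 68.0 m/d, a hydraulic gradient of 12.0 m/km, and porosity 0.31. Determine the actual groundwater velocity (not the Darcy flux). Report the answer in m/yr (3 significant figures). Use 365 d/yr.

961 m/yr

q = Ki = 68.0 × 0.012 = 0.8160 m/d
v = Ki/n = 68.0·0.012/0.31 = 2.632 m/d
   = 2.632 × 365 = 961 m/yr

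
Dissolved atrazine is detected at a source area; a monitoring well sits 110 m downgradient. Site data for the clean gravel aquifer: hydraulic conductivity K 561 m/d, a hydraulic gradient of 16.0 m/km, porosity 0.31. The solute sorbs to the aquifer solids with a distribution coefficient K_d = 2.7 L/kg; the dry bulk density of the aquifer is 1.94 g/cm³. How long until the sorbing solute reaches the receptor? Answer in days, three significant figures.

Darcy flux q = K·i = 561 × 0.016 = 8.976 m/d
Average linear velocity = 8.976 / 0.31 = 28.95 m/d
Retardation R = 1 + ρ_b·K_d/n = 1 + 1.94×2.7/0.31 = 17.90
Contaminant velocity v_c = v/R = 28.95/17.90 = 1.618 m/d
t = L/v_c = 110/1.618 = 67.99 d

68.0 days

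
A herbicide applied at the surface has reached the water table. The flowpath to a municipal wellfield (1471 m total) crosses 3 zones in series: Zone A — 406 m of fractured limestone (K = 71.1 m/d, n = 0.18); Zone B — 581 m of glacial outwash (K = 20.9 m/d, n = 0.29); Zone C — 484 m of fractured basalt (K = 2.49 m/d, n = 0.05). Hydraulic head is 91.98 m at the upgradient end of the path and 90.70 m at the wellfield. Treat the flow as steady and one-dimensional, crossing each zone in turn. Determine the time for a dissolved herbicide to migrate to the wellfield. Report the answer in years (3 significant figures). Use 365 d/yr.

130 years

Total head drop ΔH = 91.98 − 90.70 = 1.28 m
Steady 1-D flow in series ⇒ the Darcy flux q is identical in every zone and the zone head losses add (resistances L/K in series).
Σ(L/K) = 406/71.1 + 581/20.9 + 484/2.49 = 5.710 + 27.80 + 194.4 = 227.9 d
q = ΔH / Σ(L/K) = 1.28 / 227.9 = 0.005617 m/d (same in every zone)
Zone A: v = q/n = 0.005617/0.18 = 0.03120 m/d → t_A = 406/0.03120 = 13010 d
Zone B: v = q/n = 0.005617/0.29 = 0.01937 m/d → t_B = 581/0.01937 = 30000 d
Zone C: v = q/n = 0.005617/0.05 = 0.1123 m/d → t_C = 484/0.1123 = 4308 d
Total t = 13010 + 30000 + 4308 = 47320 d
   = 47320 / 365 = 130 yr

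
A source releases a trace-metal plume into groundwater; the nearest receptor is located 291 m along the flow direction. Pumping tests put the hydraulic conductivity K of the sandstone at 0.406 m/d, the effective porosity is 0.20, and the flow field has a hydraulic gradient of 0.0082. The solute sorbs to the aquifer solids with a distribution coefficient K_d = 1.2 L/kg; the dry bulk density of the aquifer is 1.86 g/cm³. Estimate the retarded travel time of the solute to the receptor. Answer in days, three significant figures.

Darcy flux q = K·i = 0.406 × 0.0082 = 0.003329 m/d
v = Ki/n = 0.406·0.0082/0.20 = 0.01665 m/d
Retardation R = 1 + ρ_b·K_d/n = 1 + 1.86×1.2/0.20 = 12.16
Contaminant velocity v_c = v/R = 0.01665/12.16 = 0.001369 m/d
t = L/v_c = 291/0.001369 = 212600 d

213000 days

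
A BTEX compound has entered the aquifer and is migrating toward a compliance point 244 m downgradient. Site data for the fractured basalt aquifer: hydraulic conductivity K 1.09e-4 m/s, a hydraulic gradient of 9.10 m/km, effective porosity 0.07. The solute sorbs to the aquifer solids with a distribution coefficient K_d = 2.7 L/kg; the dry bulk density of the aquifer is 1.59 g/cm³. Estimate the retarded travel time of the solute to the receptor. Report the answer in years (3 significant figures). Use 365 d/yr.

K = 1.09e-4 m/s × 86400 s/d = 9.418 m/d
Specific discharge q = 9.418 × 0.0091 = 0.08570 m/d
Seepage velocity v = q / n = 0.08570 / 0.07 = 1.224 m/d
Retardation R = 1 + ρ_b·K_d/n = 1 + 1.59×2.7/0.07 = 62.33
Contaminant velocity v_c = v/R = 1.224/62.33 = 0.01964 m/d
t = L/v_c = 244/0.01964 = 12420 d
   = 12420/365 = 34.0 yr

34.0 years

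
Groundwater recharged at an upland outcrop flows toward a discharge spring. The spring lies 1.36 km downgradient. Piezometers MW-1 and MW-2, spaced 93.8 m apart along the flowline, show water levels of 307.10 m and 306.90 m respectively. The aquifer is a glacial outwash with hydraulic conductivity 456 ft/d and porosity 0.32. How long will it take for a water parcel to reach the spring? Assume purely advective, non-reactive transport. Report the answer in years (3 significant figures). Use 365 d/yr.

Hydraulic gradient i = (307.10 − 306.90) / 93.8 = 0.20 / 93.8 = 0.002132
K = 456 ft/d × 0.3048 = 139.0 m/d
q = Ki = 139.0 × 0.002132 = 0.2964 m/d
v_s = q/n_e = 0.2964/0.32 = 0.9261 m/d
L = 1.36 km = 1360 m
t = L / v = 1360 / 0.9261 = 1469 d
   = 1469 / 365 = 4.02 yr

4.02 years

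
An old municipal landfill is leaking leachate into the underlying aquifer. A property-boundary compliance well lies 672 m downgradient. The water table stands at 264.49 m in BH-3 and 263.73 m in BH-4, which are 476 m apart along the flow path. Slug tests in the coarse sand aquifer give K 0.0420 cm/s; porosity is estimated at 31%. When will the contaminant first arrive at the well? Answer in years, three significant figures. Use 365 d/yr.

Hydraulic gradient i = (264.49 − 263.73) / 476 = 0.76 / 476 = 0.001597
K = 0.0420 cm/s × 864 = 36.29 m/d
Darcy flux q = K·i = 36.29 × 0.001597 = 0.05794 m/d
Average linear velocity = 0.05794 / 0.31 = 0.1869 m/d
t = L / v = 672 / 0.1869 = 3596 d
   = 3596 / 365 = 9.85 yr

9.85 years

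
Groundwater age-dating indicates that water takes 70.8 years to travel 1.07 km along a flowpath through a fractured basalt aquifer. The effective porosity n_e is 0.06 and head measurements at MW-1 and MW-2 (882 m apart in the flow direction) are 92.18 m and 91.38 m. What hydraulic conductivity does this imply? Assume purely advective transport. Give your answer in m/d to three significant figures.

2.74 m/d

Hydraulic gradient i = (92.18 − 91.38) / 882 = 0.80 / 882 = 9.070e-4
t = 70.8 years = 25840 d
L = 1.07 km = 1070 m
v = L / t = 1070 / 25840 = 0.04141 m/d
K = v · n / i = 0.04141 × 0.06 / 9.070e-4 = 2.74 m/d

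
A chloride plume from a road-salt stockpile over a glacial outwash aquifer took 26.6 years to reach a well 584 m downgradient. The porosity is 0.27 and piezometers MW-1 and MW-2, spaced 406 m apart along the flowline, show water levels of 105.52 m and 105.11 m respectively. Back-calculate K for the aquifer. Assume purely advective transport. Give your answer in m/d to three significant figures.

16.1 m/d

Hydraulic gradient i = (105.52 − 105.11) / 406 = 0.41 / 406 = 0.001010
t = 26.6 years = 9709 d
v = L / t = 584 / 9709 = 0.06015 m/d
K = v · n / i = 0.06015 × 0.27 / 0.001010 = 16.1 m/d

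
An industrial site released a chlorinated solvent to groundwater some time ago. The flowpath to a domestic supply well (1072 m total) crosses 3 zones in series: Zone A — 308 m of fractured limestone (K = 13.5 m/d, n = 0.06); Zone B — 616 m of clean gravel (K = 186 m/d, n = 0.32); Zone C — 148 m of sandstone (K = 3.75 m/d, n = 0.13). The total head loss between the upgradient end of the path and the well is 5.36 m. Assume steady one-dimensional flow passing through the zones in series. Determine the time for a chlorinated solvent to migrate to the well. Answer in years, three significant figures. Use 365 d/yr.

Steady 1-D flow in series ⇒ the Darcy flux q is identical in every zone and the zone head losses add (resistances L/K in series).
Σ(L/K) = 308/13.5 + 616/186 + 148/3.75 = 22.81 + 3.312 + 39.47 = 65.59 d
q = ΔH / Σ(L/K) = 5.36 / 65.59 = 0.08172 m/d (same in every zone)
Zone A: v = q/n = 0.08172/0.06 = 1.362 m/d → t_A = 308/1.362 = 226.2 d
Zone B: v = q/n = 0.08172/0.32 = 0.2554 m/d → t_B = 616/0.2554 = 2412 d
Zone C: v = q/n = 0.08172/0.13 = 0.6286 m/d → t_C = 148/0.6286 = 235.5 d
Total t = 226.2 + 2412 + 235.5 = 2874 d
   = 2874 / 365 = 7.87 yr

7.87 years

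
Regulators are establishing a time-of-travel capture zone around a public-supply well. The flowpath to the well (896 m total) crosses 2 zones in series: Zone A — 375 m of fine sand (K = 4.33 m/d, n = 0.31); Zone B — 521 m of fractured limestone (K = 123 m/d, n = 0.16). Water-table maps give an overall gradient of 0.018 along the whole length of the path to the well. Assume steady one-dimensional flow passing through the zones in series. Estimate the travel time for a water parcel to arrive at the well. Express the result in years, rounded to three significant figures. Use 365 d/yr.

3.08 years

Steady 1-D flow in series ⇒ the Darcy flux q is identical in every zone and the zone head losses add (resistances L/K in series).
Σ(L/K) = 375/4.33 + 521/123 = 86.61 + 4.236 = 90.84 d
K_eq = L_total / Σ(L/K) = 896 / 90.84 = 9.863 m/d
q = K_eq · i = 9.863 × 0.018 = 0.1775 m/d (same in every zone)
Zone A: v = q/n = 0.1775/0.31 = 0.5727 m/d → t_A = 375/0.5727 = 654.8 d
Zone B: v = q/n = 0.1775/0.16 = 1.110 m/d → t_B = 521/1.110 = 469.5 d
Total t = 654.8 + 469.5 = 1124 d
   = 1124 / 365 = 3.08 yr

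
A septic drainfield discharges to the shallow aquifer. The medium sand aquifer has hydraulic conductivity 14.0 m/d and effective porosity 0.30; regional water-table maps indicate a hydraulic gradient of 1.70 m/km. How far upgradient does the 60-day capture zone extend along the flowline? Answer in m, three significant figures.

4.76 m

Specific discharge q = 14.0 × 0.0017 = 0.02380 m/d
v = Ki/n = 14.0·0.0017/0.30 = 0.07933 m/d
L = v × T = 0.07933 × 60 = 4.760 m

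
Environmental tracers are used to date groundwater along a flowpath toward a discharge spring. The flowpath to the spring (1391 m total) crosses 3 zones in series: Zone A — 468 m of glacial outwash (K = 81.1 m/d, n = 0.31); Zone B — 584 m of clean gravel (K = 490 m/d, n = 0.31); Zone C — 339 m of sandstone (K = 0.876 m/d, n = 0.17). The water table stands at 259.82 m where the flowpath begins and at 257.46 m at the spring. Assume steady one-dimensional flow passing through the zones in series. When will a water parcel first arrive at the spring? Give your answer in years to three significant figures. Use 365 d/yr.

Total head drop ΔH = 259.82 − 257.46 = 2.36 m
Steady 1-D flow in series ⇒ the Darcy flux q is identical in every zone and the zone head losses add (resistances L/K in series).
Σ(L/K) = 468/81.1 + 584/490 + 339/0.876 = 5.771 + 1.192 + 387.0 = 393.9 d
q = ΔH / Σ(L/K) = 2.36 / 393.9 = 0.005991 m/d (same in every zone)
Zone A: v = q/n = 0.005991/0.31 = 0.01932 m/d → t_A = 468/0.01932 = 24220 d
Zone B: v = q/n = 0.005991/0.31 = 0.01932 m/d → t_B = 584/0.01932 = 30220 d
Zone C: v = q/n = 0.005991/0.17 = 0.03524 m/d → t_C = 339/0.03524 = 9620 d
Total t = 24220 + 30220 + 9620 = 64060 d
   = 64060 / 365 = 176 yr

176 years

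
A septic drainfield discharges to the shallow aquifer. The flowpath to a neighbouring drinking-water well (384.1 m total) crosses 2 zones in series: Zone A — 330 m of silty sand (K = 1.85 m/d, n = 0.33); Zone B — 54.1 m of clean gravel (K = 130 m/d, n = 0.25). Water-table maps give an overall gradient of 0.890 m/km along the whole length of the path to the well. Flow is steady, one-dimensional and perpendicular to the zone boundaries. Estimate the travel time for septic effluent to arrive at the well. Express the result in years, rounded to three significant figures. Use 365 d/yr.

For zones in series the flux q is common to all zones; the equivalent conductivity is the harmonic (thickness-weighted) mean, K_eq = L_total / Σ(L_j/K_j).
Σ(L/K) = 330/1.85 + 54.1/130 = 178.4 + 0.4162 = 178.8 d
K_eq = L_total / Σ(L/K) = 384.1 / 178.8 = 2.148 m/d
q = K_eq · i = 2.148 × 8.9e-4 = 0.001912 m/d (same in every zone)
Zone A: v = q/n = 0.001912/0.33 = 0.005794 m/d → t_A = 330/0.005794 = 56960 d
Zone B: v = q/n = 0.001912/0.25 = 0.007648 m/d → t_B = 54.1/0.007648 = 7074 d
Total t = 56960 + 7074 = 64030 d
   = 64030 / 365 = 175 yr

175 years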